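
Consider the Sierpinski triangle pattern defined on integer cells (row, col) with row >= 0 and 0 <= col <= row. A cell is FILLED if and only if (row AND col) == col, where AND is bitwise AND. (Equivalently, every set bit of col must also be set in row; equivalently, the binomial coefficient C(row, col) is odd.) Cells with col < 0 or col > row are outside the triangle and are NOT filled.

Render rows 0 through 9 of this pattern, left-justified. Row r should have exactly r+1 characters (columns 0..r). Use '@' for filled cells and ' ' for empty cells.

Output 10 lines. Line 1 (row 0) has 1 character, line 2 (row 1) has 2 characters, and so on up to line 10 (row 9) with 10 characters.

Answer: @
@@
@ @
@@@@
@   @
@@  @@
@ @ @ @
@@@@@@@@
@       @
@@      @@

Derivation:
r0=0: @
r1=1: @@
r2=10: @ @
r3=11: @@@@
r4=100: @   @
r5=101: @@  @@
r6=110: @ @ @ @
r7=111: @@@@@@@@
r8=1000: @       @
r9=1001: @@      @@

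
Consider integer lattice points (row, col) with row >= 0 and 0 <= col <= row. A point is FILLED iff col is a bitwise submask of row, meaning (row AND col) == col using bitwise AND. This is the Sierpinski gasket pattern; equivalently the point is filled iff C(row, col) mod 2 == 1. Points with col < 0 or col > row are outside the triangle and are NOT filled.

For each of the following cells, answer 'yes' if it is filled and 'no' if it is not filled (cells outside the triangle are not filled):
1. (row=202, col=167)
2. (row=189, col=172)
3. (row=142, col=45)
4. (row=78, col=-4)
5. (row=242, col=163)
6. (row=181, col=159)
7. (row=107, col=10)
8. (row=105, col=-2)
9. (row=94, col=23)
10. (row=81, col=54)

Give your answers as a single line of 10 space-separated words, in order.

Answer: no yes no no no no yes no no no

Derivation:
(202,167): row=0b11001010, col=0b10100111, row AND col = 0b10000010 = 130; 130 != 167 -> empty
(189,172): row=0b10111101, col=0b10101100, row AND col = 0b10101100 = 172; 172 == 172 -> filled
(142,45): row=0b10001110, col=0b101101, row AND col = 0b1100 = 12; 12 != 45 -> empty
(78,-4): col outside [0, 78] -> not filled
(242,163): row=0b11110010, col=0b10100011, row AND col = 0b10100010 = 162; 162 != 163 -> empty
(181,159): row=0b10110101, col=0b10011111, row AND col = 0b10010101 = 149; 149 != 159 -> empty
(107,10): row=0b1101011, col=0b1010, row AND col = 0b1010 = 10; 10 == 10 -> filled
(105,-2): col outside [0, 105] -> not filled
(94,23): row=0b1011110, col=0b10111, row AND col = 0b10110 = 22; 22 != 23 -> empty
(81,54): row=0b1010001, col=0b110110, row AND col = 0b10000 = 16; 16 != 54 -> empty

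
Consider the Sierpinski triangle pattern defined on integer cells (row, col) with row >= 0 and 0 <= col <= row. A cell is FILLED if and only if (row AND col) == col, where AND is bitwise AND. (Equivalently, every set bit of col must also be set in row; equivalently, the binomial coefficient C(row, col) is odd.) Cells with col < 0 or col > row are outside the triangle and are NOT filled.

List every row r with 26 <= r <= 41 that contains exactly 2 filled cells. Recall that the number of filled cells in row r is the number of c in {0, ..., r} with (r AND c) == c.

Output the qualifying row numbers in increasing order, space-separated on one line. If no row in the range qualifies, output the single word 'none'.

Answer: 32

Derivation:
Row r has 2^popcount(r) filled cells, so we need popcount(r) = log2(2) = 1.
Scan r = 26..41 and keep those with exactly 1 one-bits:
r=26=11010 popcount=3 -> skip
r=27=11011 popcount=4 -> skip
r=28=11100 popcount=3 -> skip
r=29=11101 popcount=4 -> skip
r=30=11110 popcount=4 -> skip
r=31=11111 popcount=5 -> skip
r=32=100000 popcount=1 -> KEEP
r=33=100001 popcount=2 -> skip
r=34=100010 popcount=2 -> skip
r=35=100011 popcount=3 -> skip
r=36=100100 popcount=2 -> skip
r=37=100101 popcount=3 -> skip
r=38=100110 popcount=3 -> skip
r=39=100111 popcount=4 -> skip
r=40=101000 popcount=2 -> skip
r=41=101001 popcount=3 -> skip
Kept rows: 32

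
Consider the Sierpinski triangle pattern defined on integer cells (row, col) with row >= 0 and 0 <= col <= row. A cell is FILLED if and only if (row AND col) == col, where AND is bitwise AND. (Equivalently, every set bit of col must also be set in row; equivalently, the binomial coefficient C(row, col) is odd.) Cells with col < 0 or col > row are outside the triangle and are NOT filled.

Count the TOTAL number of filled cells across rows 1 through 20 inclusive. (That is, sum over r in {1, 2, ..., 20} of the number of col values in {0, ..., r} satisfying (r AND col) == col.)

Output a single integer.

r1=1 pc1: +2 =2
r2=10 pc1: +2 =4
r3=11 pc2: +4 =8
r4=100 pc1: +2 =10
r5=101 pc2: +4 =14
r6=110 pc2: +4 =18
r7=111 pc3: +8 =26
r8=1000 pc1: +2 =28
r9=1001 pc2: +4 =32
r10=1010 pc2: +4 =36
r11=1011 pc3: +8 =44
r12=1100 pc2: +4 =48
r13=1101 pc3: +8 =56
r14=1110 pc3: +8 =64
r15=1111 pc4: +16 =80
r16=10000 pc1: +2 =82
r17=10001 pc2: +4 =86
r18=10010 pc2: +4 =90
r19=10011 pc3: +8 =98
r20=10100 pc2: +4 =102

Answer: 102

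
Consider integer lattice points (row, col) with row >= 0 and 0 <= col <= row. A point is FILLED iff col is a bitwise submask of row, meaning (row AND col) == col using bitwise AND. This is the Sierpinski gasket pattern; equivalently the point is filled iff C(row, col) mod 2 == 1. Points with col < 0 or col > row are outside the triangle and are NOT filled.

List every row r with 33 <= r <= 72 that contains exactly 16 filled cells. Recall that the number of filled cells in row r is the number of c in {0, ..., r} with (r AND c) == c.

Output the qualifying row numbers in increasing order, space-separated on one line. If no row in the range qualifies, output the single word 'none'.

Answer: 39 43 45 46 51 53 54 57 58 60 71

Derivation:
Row r has 2^popcount(r) filled cells, so we need popcount(r) = log2(16) = 4.
Scan r = 33..72 and keep those with exactly 4 one-bits:
r=33=100001 popcount=2 -> skip
r=34=100010 popcount=2 -> skip
r=35=100011 popcount=3 -> skip
r=36=100100 popcount=2 -> skip
r=37=100101 popcount=3 -> skip
r=38=100110 popcount=3 -> skip
r=39=100111 popcount=4 -> KEEP
r=40=101000 popcount=2 -> skip
r=41=101001 popcount=3 -> skip
r=42=101010 popcount=3 -> skip
r=43=101011 popcount=4 -> KEEP
r=44=101100 popcount=3 -> skip
r=45=101101 popcount=4 -> KEEP
r=46=101110 popcount=4 -> KEEP
r=47=101111 popcount=5 -> skip
r=48=110000 popcount=2 -> skip
r=49=110001 popcount=3 -> skip
r=50=110010 popcount=3 -> skip
r=51=110011 popcount=4 -> KEEP
r=52=110100 popcount=3 -> skip
r=53=110101 popcount=4 -> KEEP
r=54=110110 popcount=4 -> KEEP
r=55=110111 popcount=5 -> skip
r=56=111000 popcount=3 -> skip
r=57=111001 popcount=4 -> KEEP
r=58=111010 popcount=4 -> KEEP
r=59=111011 popcount=5 -> skip
r=60=111100 popcount=4 -> KEEP
r=61=111101 popcount=5 -> skip
r=62=111110 popcount=5 -> skip
r=63=111111 popcount=6 -> skip
r=64=1000000 popcount=1 -> skip
r=65=1000001 popcount=2 -> skip
r=66=1000010 popcount=2 -> skip
r=67=1000011 popcount=3 -> skip
r=68=1000100 popcount=2 -> skip
r=69=1000101 popcount=3 -> skip
r=70=1000110 popcount=3 -> skip
r=71=1000111 popcount=4 -> KEEP
r=72=1001000 popcount=2 -> skip
Kept rows: 39 43 45 46 51 53 54 57 58 60 71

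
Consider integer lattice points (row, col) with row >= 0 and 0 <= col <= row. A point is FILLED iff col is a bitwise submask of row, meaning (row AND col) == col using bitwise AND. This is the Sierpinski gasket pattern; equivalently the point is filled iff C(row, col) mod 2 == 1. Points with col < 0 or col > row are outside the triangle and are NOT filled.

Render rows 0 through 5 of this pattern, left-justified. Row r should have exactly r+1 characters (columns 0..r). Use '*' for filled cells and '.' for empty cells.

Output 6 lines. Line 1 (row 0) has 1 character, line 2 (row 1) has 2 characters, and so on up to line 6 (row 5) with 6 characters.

r0=0: *
r1=1: **
r2=10: *.*
r3=11: ****
r4=100: *...*
r5=101: **..**

Answer: *
**
*.*
****
*...*
**..**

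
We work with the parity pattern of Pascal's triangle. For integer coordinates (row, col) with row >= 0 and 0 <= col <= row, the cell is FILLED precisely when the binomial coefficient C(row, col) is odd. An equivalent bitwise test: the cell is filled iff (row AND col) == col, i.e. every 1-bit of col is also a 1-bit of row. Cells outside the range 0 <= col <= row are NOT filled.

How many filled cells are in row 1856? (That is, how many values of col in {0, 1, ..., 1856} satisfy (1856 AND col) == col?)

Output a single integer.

1856 in binary = 11101000000
popcount(1856) = number of 1-bits in 11101000000 = 4
A col c satisfies (1856 AND c) == c iff every set bit of c is also set in 1856; each of the 4 set bits of 1856 can independently be on or off in c.
count = 2^4 = 16

Answer: 16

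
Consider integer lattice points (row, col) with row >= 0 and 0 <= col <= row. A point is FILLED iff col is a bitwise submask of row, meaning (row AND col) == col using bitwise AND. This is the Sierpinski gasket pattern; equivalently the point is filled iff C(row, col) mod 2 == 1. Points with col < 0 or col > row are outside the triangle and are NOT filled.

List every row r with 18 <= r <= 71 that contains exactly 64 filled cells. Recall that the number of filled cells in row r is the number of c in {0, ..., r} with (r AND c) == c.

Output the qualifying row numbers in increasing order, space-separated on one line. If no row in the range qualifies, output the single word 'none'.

Answer: 63

Derivation:
Row r has 2^popcount(r) filled cells, so we need popcount(r) = log2(64) = 6.
Scan r = 18..71 and keep those with exactly 6 one-bits:
r=18=10010 popcount=2 -> skip
r=19=10011 popcount=3 -> skip
r=20=10100 popcount=2 -> skip
r=21=10101 popcount=3 -> skip
r=22=10110 popcount=3 -> skip
r=23=10111 popcount=4 -> skip
r=24=11000 popcount=2 -> skip
r=25=11001 popcount=3 -> skip
r=26=11010 popcount=3 -> skip
r=27=11011 popcount=4 -> skip
r=28=11100 popcount=3 -> skip
r=29=11101 popcount=4 -> skip
r=30=11110 popcount=4 -> skip
r=31=11111 popcount=5 -> skip
r=32=100000 popcount=1 -> skip
r=33=100001 popcount=2 -> skip
r=34=100010 popcount=2 -> skip
r=35=100011 popcount=3 -> skip
r=36=100100 popcount=2 -> skip
r=37=100101 popcount=3 -> skip
r=38=100110 popcount=3 -> skip
r=39=100111 popcount=4 -> skip
r=40=101000 popcount=2 -> skip
r=41=101001 popcount=3 -> skip
r=42=101010 popcount=3 -> skip
r=43=101011 popcount=4 -> skip
r=44=101100 popcount=3 -> skip
r=45=101101 popcount=4 -> skip
r=46=101110 popcount=4 -> skip
r=47=101111 popcount=5 -> skip
r=48=110000 popcount=2 -> skip
r=49=110001 popcount=3 -> skip
r=50=110010 popcount=3 -> skip
r=51=110011 popcount=4 -> skip
r=52=110100 popcount=3 -> skip
r=53=110101 popcount=4 -> skip
r=54=110110 popcount=4 -> skip
r=55=110111 popcount=5 -> skip
r=56=111000 popcount=3 -> skip
r=57=111001 popcount=4 -> skip
r=58=111010 popcount=4 -> skip
r=59=111011 popcount=5 -> skip
r=60=111100 popcount=4 -> skip
r=61=111101 popcount=5 -> skip
r=62=111110 popcount=5 -> skip
r=63=111111 popcount=6 -> KEEP
r=64=1000000 popcount=1 -> skip
r=65=1000001 popcount=2 -> skip
r=66=1000010 popcount=2 -> skip
r=67=1000011 popcount=3 -> skip
r=68=1000100 popcount=2 -> skip
r=69=1000101 popcount=3 -> skip
r=70=1000110 popcount=3 -> skip
r=71=1000111 popcount=4 -> skip
Kept rows: 63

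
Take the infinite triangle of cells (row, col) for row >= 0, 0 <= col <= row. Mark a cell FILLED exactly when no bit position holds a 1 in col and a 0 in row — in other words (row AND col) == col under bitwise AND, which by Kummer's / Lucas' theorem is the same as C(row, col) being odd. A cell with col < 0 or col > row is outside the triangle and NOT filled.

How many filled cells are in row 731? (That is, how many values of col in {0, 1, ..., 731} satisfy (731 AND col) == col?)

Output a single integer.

731 in binary = 1011011011
popcount(731) = number of 1-bits in 1011011011 = 7
A col c satisfies (731 AND c) == c iff every set bit of c is also set in 731; each of the 7 set bits of 731 can independently be on or off in c.
count = 2^7 = 128

Answer: 128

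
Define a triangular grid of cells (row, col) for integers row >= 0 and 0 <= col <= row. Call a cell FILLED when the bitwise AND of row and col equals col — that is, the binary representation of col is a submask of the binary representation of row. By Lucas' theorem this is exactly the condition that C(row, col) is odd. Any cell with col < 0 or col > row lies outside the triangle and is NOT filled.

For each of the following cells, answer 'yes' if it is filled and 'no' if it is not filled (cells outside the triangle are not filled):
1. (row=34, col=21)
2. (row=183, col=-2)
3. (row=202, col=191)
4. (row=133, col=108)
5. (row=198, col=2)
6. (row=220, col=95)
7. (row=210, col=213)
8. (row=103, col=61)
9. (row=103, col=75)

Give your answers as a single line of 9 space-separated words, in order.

Answer: no no no no yes no no no no

Derivation:
(34,21): row=0b100010, col=0b10101, row AND col = 0b0 = 0; 0 != 21 -> empty
(183,-2): col outside [0, 183] -> not filled
(202,191): row=0b11001010, col=0b10111111, row AND col = 0b10001010 = 138; 138 != 191 -> empty
(133,108): row=0b10000101, col=0b1101100, row AND col = 0b100 = 4; 4 != 108 -> empty
(198,2): row=0b11000110, col=0b10, row AND col = 0b10 = 2; 2 == 2 -> filled
(220,95): row=0b11011100, col=0b1011111, row AND col = 0b1011100 = 92; 92 != 95 -> empty
(210,213): col outside [0, 210] -> not filled
(103,61): row=0b1100111, col=0b111101, row AND col = 0b100101 = 37; 37 != 61 -> empty
(103,75): row=0b1100111, col=0b1001011, row AND col = 0b1000011 = 67; 67 != 75 -> empty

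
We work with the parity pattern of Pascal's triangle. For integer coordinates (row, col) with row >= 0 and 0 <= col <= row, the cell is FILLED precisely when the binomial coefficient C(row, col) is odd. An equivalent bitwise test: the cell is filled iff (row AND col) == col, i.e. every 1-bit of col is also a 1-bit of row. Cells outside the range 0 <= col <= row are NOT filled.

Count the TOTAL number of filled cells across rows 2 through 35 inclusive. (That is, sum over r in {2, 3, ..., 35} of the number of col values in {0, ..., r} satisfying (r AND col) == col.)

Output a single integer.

r2=10 pc1: +2 =2
r3=11 pc2: +4 =6
r4=100 pc1: +2 =8
r5=101 pc2: +4 =12
r6=110 pc2: +4 =16
r7=111 pc3: +8 =24
r8=1000 pc1: +2 =26
r9=1001 pc2: +4 =30
r10=1010 pc2: +4 =34
r11=1011 pc3: +8 =42
r12=1100 pc2: +4 =46
r13=1101 pc3: +8 =54
r14=1110 pc3: +8 =62
r15=1111 pc4: +16 =78
r16=10000 pc1: +2 =80
r17=10001 pc2: +4 =84
r18=10010 pc2: +4 =88
r19=10011 pc3: +8 =96
r20=10100 pc2: +4 =100
r21=10101 pc3: +8 =108
r22=10110 pc3: +8 =116
r23=10111 pc4: +16 =132
r24=11000 pc2: +4 =136
r25=11001 pc3: +8 =144
r26=11010 pc3: +8 =152
r27=11011 pc4: +16 =168
r28=11100 pc3: +8 =176
r29=11101 pc4: +16 =192
r30=11110 pc4: +16 =208
r31=11111 pc5: +32 =240
r32=100000 pc1: +2 =242
r33=100001 pc2: +4 =246
r34=100010 pc2: +4 =250
r35=100011 pc3: +8 =258

Answer: 258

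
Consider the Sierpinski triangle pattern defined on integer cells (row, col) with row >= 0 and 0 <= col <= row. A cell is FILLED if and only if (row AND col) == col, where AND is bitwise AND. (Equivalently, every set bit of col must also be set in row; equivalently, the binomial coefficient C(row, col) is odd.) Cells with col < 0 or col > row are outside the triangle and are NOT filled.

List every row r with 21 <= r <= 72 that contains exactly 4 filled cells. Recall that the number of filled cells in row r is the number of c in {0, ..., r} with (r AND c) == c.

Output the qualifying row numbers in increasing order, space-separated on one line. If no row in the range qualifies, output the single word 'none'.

Answer: 24 33 34 36 40 48 65 66 68 72

Derivation:
Row r has 2^popcount(r) filled cells, so we need popcount(r) = log2(4) = 2.
Scan r = 21..72 and keep those with exactly 2 one-bits:
r=21=10101 popcount=3 -> skip
r=22=10110 popcount=3 -> skip
r=23=10111 popcount=4 -> skip
r=24=11000 popcount=2 -> KEEP
r=25=11001 popcount=3 -> skip
r=26=11010 popcount=3 -> skip
r=27=11011 popcount=4 -> skip
r=28=11100 popcount=3 -> skip
r=29=11101 popcount=4 -> skip
r=30=11110 popcount=4 -> skip
r=31=11111 popcount=5 -> skip
r=32=100000 popcount=1 -> skip
r=33=100001 popcount=2 -> KEEP
r=34=100010 popcount=2 -> KEEP
r=35=100011 popcount=3 -> skip
r=36=100100 popcount=2 -> KEEP
r=37=100101 popcount=3 -> skip
r=38=100110 popcount=3 -> skip
r=39=100111 popcount=4 -> skip
r=40=101000 popcount=2 -> KEEP
r=41=101001 popcount=3 -> skip
r=42=101010 popcount=3 -> skip
r=43=101011 popcount=4 -> skip
r=44=101100 popcount=3 -> skip
r=45=101101 popcount=4 -> skip
r=46=101110 popcount=4 -> skip
r=47=101111 popcount=5 -> skip
r=48=110000 popcount=2 -> KEEP
r=49=110001 popcount=3 -> skip
r=50=110010 popcount=3 -> skip
r=51=110011 popcount=4 -> skip
r=52=110100 popcount=3 -> skip
r=53=110101 popcount=4 -> skip
r=54=110110 popcount=4 -> skip
r=55=110111 popcount=5 -> skip
r=56=111000 popcount=3 -> skip
r=57=111001 popcount=4 -> skip
r=58=111010 popcount=4 -> skip
r=59=111011 popcount=5 -> skip
r=60=111100 popcount=4 -> skip
r=61=111101 popcount=5 -> skip
r=62=111110 popcount=5 -> skip
r=63=111111 popcount=6 -> skip
r=64=1000000 popcount=1 -> skip
r=65=1000001 popcount=2 -> KEEP
r=66=1000010 popcount=2 -> KEEP
r=67=1000011 popcount=3 -> skip
r=68=1000100 popcount=2 -> KEEP
r=69=1000101 popcount=3 -> skip
r=70=1000110 popcount=3 -> skip
r=71=1000111 popcount=4 -> skip
r=72=1001000 popcount=2 -> KEEP
Kept rows: 24 33 34 36 40 48 65 66 68 72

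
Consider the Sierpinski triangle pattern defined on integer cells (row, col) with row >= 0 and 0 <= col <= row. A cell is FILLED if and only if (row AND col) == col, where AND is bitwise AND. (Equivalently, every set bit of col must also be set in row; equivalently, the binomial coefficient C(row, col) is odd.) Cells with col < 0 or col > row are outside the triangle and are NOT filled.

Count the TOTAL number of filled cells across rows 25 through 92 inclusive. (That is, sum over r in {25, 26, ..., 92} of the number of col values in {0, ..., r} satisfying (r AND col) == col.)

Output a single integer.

Answer: 948

Derivation:
r25=11001 pc3: +8 =8
r26=11010 pc3: +8 =16
r27=11011 pc4: +16 =32
r28=11100 pc3: +8 =40
r29=11101 pc4: +16 =56
r30=11110 pc4: +16 =72
r31=11111 pc5: +32 =104
r32=100000 pc1: +2 =106
r33=100001 pc2: +4 =110
r34=100010 pc2: +4 =114
r35=100011 pc3: +8 =122
r36=100100 pc2: +4 =126
r37=100101 pc3: +8 =134
r38=100110 pc3: +8 =142
r39=100111 pc4: +16 =158
r40=101000 pc2: +4 =162
r41=101001 pc3: +8 =170
r42=101010 pc3: +8 =178
r43=101011 pc4: +16 =194
r44=101100 pc3: +8 =202
r45=101101 pc4: +16 =218
r46=101110 pc4: +16 =234
r47=101111 pc5: +32 =266
r48=110000 pc2: +4 =270
r49=110001 pc3: +8 =278
r50=110010 pc3: +8 =286
r51=110011 pc4: +16 =302
r52=110100 pc3: +8 =310
r53=110101 pc4: +16 =326
r54=110110 pc4: +16 =342
r55=110111 pc5: +32 =374
r56=111000 pc3: +8 =382
r57=111001 pc4: +16 =398
r58=111010 pc4: +16 =414
r59=111011 pc5: +32 =446
r60=111100 pc4: +16 =462
r61=111101 pc5: +32 =494
r62=111110 pc5: +32 =526
r63=111111 pc6: +64 =590
r64=1000000 pc1: +2 =592
r65=1000001 pc2: +4 =596
r66=1000010 pc2: +4 =600
r67=1000011 pc3: +8 =608
r68=1000100 pc2: +4 =612
r69=1000101 pc3: +8 =620
r70=1000110 pc3: +8 =628
r71=1000111 pc4: +16 =644
r72=1001000 pc2: +4 =648
r73=1001001 pc3: +8 =656
r74=1001010 pc3: +8 =664
r75=1001011 pc4: +16 =680
r76=1001100 pc3: +8 =688
r77=1001101 pc4: +16 =704
r78=1001110 pc4: +16 =720
r79=1001111 pc5: +32 =752
r80=1010000 pc2: +4 =756
r81=1010001 pc3: +8 =764
r82=1010010 pc3: +8 =772
r83=1010011 pc4: +16 =788
r84=1010100 pc3: +8 =796
r85=1010101 pc4: +16 =812
r86=1010110 pc4: +16 =828
r87=1010111 pc5: +32 =860
r88=1011000 pc3: +8 =868
r89=1011001 pc4: +16 =884
r90=1011010 pc4: +16 =900
r91=1011011 pc5: +32 =932
r92=1011100 pc4: +16 =948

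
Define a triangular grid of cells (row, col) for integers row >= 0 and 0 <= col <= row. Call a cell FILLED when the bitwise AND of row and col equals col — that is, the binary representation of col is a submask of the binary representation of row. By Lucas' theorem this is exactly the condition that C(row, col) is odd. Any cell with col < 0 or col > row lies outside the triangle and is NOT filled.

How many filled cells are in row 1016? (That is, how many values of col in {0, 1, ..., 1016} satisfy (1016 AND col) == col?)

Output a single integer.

Answer: 128

Derivation:
1016 in binary = 1111111000
popcount(1016) = number of 1-bits in 1111111000 = 7
A col c satisfies (1016 AND c) == c iff every set bit of c is also set in 1016; each of the 7 set bits of 1016 can independently be on or off in c.
count = 2^7 = 128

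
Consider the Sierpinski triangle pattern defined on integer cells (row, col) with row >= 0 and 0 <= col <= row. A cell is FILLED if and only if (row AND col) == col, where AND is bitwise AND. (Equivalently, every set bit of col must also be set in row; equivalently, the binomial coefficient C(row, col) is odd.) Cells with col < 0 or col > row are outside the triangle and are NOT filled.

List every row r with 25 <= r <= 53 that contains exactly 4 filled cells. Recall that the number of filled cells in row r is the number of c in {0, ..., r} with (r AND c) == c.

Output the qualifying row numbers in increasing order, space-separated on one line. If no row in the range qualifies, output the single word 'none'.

Row r has 2^popcount(r) filled cells, so we need popcount(r) = log2(4) = 2.
Scan r = 25..53 and keep those with exactly 2 one-bits:
r=25=11001 popcount=3 -> skip
r=26=11010 popcount=3 -> skip
r=27=11011 popcount=4 -> skip
r=28=11100 popcount=3 -> skip
r=29=11101 popcount=4 -> skip
r=30=11110 popcount=4 -> skip
r=31=11111 popcount=5 -> skip
r=32=100000 popcount=1 -> skip
r=33=100001 popcount=2 -> KEEP
r=34=100010 popcount=2 -> KEEP
r=35=100011 popcount=3 -> skip
r=36=100100 popcount=2 -> KEEP
r=37=100101 popcount=3 -> skip
r=38=100110 popcount=3 -> skip
r=39=100111 popcount=4 -> skip
r=40=101000 popcount=2 -> KEEP
r=41=101001 popcount=3 -> skip
r=42=101010 popcount=3 -> skip
r=43=101011 popcount=4 -> skip
r=44=101100 popcount=3 -> skip
r=45=101101 popcount=4 -> skip
r=46=101110 popcount=4 -> skip
r=47=101111 popcount=5 -> skip
r=48=110000 popcount=2 -> KEEP
r=49=110001 popcount=3 -> skip
r=50=110010 popcount=3 -> skip
r=51=110011 popcount=4 -> skip
r=52=110100 popcount=3 -> skip
r=53=110101 popcount=4 -> skip
Kept rows: 33 34 36 40 48

Answer: 33 34 36 40 48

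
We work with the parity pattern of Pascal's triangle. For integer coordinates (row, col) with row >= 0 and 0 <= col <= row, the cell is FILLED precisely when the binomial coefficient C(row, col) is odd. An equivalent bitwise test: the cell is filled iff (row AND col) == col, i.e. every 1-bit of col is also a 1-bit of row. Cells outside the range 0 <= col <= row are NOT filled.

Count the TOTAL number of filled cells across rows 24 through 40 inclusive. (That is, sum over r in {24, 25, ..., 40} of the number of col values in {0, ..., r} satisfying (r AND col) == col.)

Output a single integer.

r24=11000 pc2: +4 =4
r25=11001 pc3: +8 =12
r26=11010 pc3: +8 =20
r27=11011 pc4: +16 =36
r28=11100 pc3: +8 =44
r29=11101 pc4: +16 =60
r30=11110 pc4: +16 =76
r31=11111 pc5: +32 =108
r32=100000 pc1: +2 =110
r33=100001 pc2: +4 =114
r34=100010 pc2: +4 =118
r35=100011 pc3: +8 =126
r36=100100 pc2: +4 =130
r37=100101 pc3: +8 =138
r38=100110 pc3: +8 =146
r39=100111 pc4: +16 =162
r40=101000 pc2: +4 =166

Answer: 166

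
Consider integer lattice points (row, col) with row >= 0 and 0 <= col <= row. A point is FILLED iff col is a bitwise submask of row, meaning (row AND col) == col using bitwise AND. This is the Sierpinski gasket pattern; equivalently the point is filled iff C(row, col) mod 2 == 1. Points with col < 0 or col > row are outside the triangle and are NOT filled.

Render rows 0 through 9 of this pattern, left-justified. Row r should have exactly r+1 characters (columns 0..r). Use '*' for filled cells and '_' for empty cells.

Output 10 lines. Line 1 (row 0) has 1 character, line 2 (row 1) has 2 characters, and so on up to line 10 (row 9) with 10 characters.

Answer: *
**
*_*
****
*___*
**__**
*_*_*_*
********
*_______*
**______**

Derivation:
r0=0: *
r1=1: **
r2=10: *_*
r3=11: ****
r4=100: *___*
r5=101: **__**
r6=110: *_*_*_*
r7=111: ********
r8=1000: *_______*
r9=1001: **______**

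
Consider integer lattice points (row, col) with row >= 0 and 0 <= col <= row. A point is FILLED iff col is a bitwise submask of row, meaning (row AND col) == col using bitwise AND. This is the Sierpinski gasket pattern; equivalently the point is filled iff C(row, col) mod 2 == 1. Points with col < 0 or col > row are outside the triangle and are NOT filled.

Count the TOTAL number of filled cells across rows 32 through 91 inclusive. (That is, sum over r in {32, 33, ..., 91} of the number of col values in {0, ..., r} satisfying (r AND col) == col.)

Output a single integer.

Answer: 828

Derivation:
r32=100000 pc1: +2 =2
r33=100001 pc2: +4 =6
r34=100010 pc2: +4 =10
r35=100011 pc3: +8 =18
r36=100100 pc2: +4 =22
r37=100101 pc3: +8 =30
r38=100110 pc3: +8 =38
r39=100111 pc4: +16 =54
r40=101000 pc2: +4 =58
r41=101001 pc3: +8 =66
r42=101010 pc3: +8 =74
r43=101011 pc4: +16 =90
r44=101100 pc3: +8 =98
r45=101101 pc4: +16 =114
r46=101110 pc4: +16 =130
r47=101111 pc5: +32 =162
r48=110000 pc2: +4 =166
r49=110001 pc3: +8 =174
r50=110010 pc3: +8 =182
r51=110011 pc4: +16 =198
r52=110100 pc3: +8 =206
r53=110101 pc4: +16 =222
r54=110110 pc4: +16 =238
r55=110111 pc5: +32 =270
r56=111000 pc3: +8 =278
r57=111001 pc4: +16 =294
r58=111010 pc4: +16 =310
r59=111011 pc5: +32 =342
r60=111100 pc4: +16 =358
r61=111101 pc5: +32 =390
r62=111110 pc5: +32 =422
r63=111111 pc6: +64 =486
r64=1000000 pc1: +2 =488
r65=1000001 pc2: +4 =492
r66=1000010 pc2: +4 =496
r67=1000011 pc3: +8 =504
r68=1000100 pc2: +4 =508
r69=1000101 pc3: +8 =516
r70=1000110 pc3: +8 =524
r71=1000111 pc4: +16 =540
r72=1001000 pc2: +4 =544
r73=1001001 pc3: +8 =552
r74=1001010 pc3: +8 =560
r75=1001011 pc4: +16 =576
r76=1001100 pc3: +8 =584
r77=1001101 pc4: +16 =600
r78=1001110 pc4: +16 =616
r79=1001111 pc5: +32 =648
r80=1010000 pc2: +4 =652
r81=1010001 pc3: +8 =660
r82=1010010 pc3: +8 =668
r83=1010011 pc4: +16 =684
r84=1010100 pc3: +8 =692
r85=1010101 pc4: +16 =708
r86=1010110 pc4: +16 =724
r87=1010111 pc5: +32 =756
r88=1011000 pc3: +8 =764
r89=1011001 pc4: +16 =780
r90=1011010 pc4: +16 =796
r91=1011011 pc5: +32 =828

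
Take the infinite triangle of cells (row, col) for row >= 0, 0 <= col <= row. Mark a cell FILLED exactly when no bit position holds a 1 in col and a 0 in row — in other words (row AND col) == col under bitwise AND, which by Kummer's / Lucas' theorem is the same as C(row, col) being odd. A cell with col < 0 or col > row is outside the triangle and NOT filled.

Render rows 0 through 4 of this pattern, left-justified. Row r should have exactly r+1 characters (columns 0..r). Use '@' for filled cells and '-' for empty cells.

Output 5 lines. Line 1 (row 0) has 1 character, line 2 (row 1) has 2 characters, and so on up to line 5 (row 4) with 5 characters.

Answer: @
@@
@-@
@@@@
@---@

Derivation:
r0=0: @
r1=1: @@
r2=10: @-@
r3=11: @@@@
r4=100: @---@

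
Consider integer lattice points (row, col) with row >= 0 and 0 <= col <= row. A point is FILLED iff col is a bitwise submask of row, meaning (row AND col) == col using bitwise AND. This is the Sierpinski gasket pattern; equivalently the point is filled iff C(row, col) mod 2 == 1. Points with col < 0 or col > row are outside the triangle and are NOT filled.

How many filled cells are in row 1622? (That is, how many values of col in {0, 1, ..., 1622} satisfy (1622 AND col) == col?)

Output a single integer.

Answer: 64

Derivation:
1622 in binary = 11001010110
popcount(1622) = number of 1-bits in 11001010110 = 6
A col c satisfies (1622 AND c) == c iff every set bit of c is also set in 1622; each of the 6 set bits of 1622 can independently be on or off in c.
count = 2^6 = 64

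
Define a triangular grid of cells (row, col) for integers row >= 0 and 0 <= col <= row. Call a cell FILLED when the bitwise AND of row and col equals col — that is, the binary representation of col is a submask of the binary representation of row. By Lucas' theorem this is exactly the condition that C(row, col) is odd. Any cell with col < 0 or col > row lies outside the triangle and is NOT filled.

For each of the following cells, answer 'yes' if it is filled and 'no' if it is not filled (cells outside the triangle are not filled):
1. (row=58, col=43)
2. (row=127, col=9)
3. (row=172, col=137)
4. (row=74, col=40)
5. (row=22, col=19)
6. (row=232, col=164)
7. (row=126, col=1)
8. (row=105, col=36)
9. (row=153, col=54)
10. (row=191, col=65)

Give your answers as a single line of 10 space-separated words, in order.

Answer: no yes no no no no no no no no

Derivation:
(58,43): row=0b111010, col=0b101011, row AND col = 0b101010 = 42; 42 != 43 -> empty
(127,9): row=0b1111111, col=0b1001, row AND col = 0b1001 = 9; 9 == 9 -> filled
(172,137): row=0b10101100, col=0b10001001, row AND col = 0b10001000 = 136; 136 != 137 -> empty
(74,40): row=0b1001010, col=0b101000, row AND col = 0b1000 = 8; 8 != 40 -> empty
(22,19): row=0b10110, col=0b10011, row AND col = 0b10010 = 18; 18 != 19 -> empty
(232,164): row=0b11101000, col=0b10100100, row AND col = 0b10100000 = 160; 160 != 164 -> empty
(126,1): row=0b1111110, col=0b1, row AND col = 0b0 = 0; 0 != 1 -> empty
(105,36): row=0b1101001, col=0b100100, row AND col = 0b100000 = 32; 32 != 36 -> empty
(153,54): row=0b10011001, col=0b110110, row AND col = 0b10000 = 16; 16 != 54 -> empty
(191,65): row=0b10111111, col=0b1000001, row AND col = 0b1 = 1; 1 != 65 -> empty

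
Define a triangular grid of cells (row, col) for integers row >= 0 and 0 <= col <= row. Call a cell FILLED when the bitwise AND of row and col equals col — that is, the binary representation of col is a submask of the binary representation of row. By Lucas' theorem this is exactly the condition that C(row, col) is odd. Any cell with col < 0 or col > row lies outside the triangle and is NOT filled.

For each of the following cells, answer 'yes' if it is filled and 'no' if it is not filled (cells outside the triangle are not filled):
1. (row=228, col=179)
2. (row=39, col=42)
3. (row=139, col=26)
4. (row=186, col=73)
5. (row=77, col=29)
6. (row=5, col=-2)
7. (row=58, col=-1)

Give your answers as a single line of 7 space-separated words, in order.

Answer: no no no no no no no

Derivation:
(228,179): row=0b11100100, col=0b10110011, row AND col = 0b10100000 = 160; 160 != 179 -> empty
(39,42): col outside [0, 39] -> not filled
(139,26): row=0b10001011, col=0b11010, row AND col = 0b1010 = 10; 10 != 26 -> empty
(186,73): row=0b10111010, col=0b1001001, row AND col = 0b1000 = 8; 8 != 73 -> empty
(77,29): row=0b1001101, col=0b11101, row AND col = 0b1101 = 13; 13 != 29 -> empty
(5,-2): col outside [0, 5] -> not filled
(58,-1): col outside [0, 58] -> not filled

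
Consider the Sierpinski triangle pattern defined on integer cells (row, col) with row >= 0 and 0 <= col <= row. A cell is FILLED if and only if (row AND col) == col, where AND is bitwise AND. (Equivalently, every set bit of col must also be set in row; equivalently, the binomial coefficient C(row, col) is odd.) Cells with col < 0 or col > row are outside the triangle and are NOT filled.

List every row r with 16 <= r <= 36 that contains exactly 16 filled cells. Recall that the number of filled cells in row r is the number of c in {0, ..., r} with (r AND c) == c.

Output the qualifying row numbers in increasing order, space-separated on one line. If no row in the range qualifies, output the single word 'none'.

Row r has 2^popcount(r) filled cells, so we need popcount(r) = log2(16) = 4.
Scan r = 16..36 and keep those with exactly 4 one-bits:
r=16=10000 popcount=1 -> skip
r=17=10001 popcount=2 -> skip
r=18=10010 popcount=2 -> skip
r=19=10011 popcount=3 -> skip
r=20=10100 popcount=2 -> skip
r=21=10101 popcount=3 -> skip
r=22=10110 popcount=3 -> skip
r=23=10111 popcount=4 -> KEEP
r=24=11000 popcount=2 -> skip
r=25=11001 popcount=3 -> skip
r=26=11010 popcount=3 -> skip
r=27=11011 popcount=4 -> KEEP
r=28=11100 popcount=3 -> skip
r=29=11101 popcount=4 -> KEEP
r=30=11110 popcount=4 -> KEEP
r=31=11111 popcount=5 -> skip
r=32=100000 popcount=1 -> skip
r=33=100001 popcount=2 -> skip
r=34=100010 popcount=2 -> skip
r=35=100011 popcount=3 -> skip
r=36=100100 popcount=2 -> skip
Kept rows: 23 27 29 30

Answer: 23 27 29 30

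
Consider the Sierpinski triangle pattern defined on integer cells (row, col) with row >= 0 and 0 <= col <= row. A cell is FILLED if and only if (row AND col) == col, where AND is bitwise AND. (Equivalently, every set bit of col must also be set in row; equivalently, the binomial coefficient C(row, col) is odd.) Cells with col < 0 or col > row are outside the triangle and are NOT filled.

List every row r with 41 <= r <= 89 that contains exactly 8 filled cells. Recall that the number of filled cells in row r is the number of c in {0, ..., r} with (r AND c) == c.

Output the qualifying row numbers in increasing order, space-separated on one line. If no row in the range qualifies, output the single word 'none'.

Answer: 41 42 44 49 50 52 56 67 69 70 73 74 76 81 82 84 88

Derivation:
Row r has 2^popcount(r) filled cells, so we need popcount(r) = log2(8) = 3.
Scan r = 41..89 and keep those with exactly 3 one-bits:
r=41=101001 popcount=3 -> KEEP
r=42=101010 popcount=3 -> KEEP
r=43=101011 popcount=4 -> skip
r=44=101100 popcount=3 -> KEEP
r=45=101101 popcount=4 -> skip
r=46=101110 popcount=4 -> skip
r=47=101111 popcount=5 -> skip
r=48=110000 popcount=2 -> skip
r=49=110001 popcount=3 -> KEEP
r=50=110010 popcount=3 -> KEEP
r=51=110011 popcount=4 -> skip
r=52=110100 popcount=3 -> KEEP
r=53=110101 popcount=4 -> skip
r=54=110110 popcount=4 -> skip
r=55=110111 popcount=5 -> skip
r=56=111000 popcount=3 -> KEEP
r=57=111001 popcount=4 -> skip
r=58=111010 popcount=4 -> skip
r=59=111011 popcount=5 -> skip
r=60=111100 popcount=4 -> skip
r=61=111101 popcount=5 -> skip
r=62=111110 popcount=5 -> skip
r=63=111111 popcount=6 -> skip
r=64=1000000 popcount=1 -> skip
r=65=1000001 popcount=2 -> skip
r=66=1000010 popcount=2 -> skip
r=67=1000011 popcount=3 -> KEEP
r=68=1000100 popcount=2 -> skip
r=69=1000101 popcount=3 -> KEEP
r=70=1000110 popcount=3 -> KEEP
r=71=1000111 popcount=4 -> skip
r=72=1001000 popcount=2 -> skip
r=73=1001001 popcount=3 -> KEEP
r=74=1001010 popcount=3 -> KEEP
r=75=1001011 popcount=4 -> skip
r=76=1001100 popcount=3 -> KEEP
r=77=1001101 popcount=4 -> skip
r=78=1001110 popcount=4 -> skip
r=79=1001111 popcount=5 -> skip
r=80=1010000 popcount=2 -> skip
r=81=1010001 popcount=3 -> KEEP
r=82=1010010 popcount=3 -> KEEP
r=83=1010011 popcount=4 -> skip
r=84=1010100 popcount=3 -> KEEP
r=85=1010101 popcount=4 -> skip
r=86=1010110 popcount=4 -> skip
r=87=1010111 popcount=5 -> skip
r=88=1011000 popcount=3 -> KEEP
r=89=1011001 popcount=4 -> skip
Kept rows: 41 42 44 49 50 52 56 67 69 70 73 74 76 81 82 84 88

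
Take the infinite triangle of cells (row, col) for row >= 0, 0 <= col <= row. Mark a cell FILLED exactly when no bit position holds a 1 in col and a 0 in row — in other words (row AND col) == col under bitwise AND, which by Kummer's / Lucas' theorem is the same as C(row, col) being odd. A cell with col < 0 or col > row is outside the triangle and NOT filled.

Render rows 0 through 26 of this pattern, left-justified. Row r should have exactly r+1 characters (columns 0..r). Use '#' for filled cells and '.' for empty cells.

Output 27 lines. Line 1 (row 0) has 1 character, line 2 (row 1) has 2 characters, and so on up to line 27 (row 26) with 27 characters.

r0=0: #
r1=1: ##
r2=10: #.#
r3=11: ####
r4=100: #...#
r5=101: ##..##
r6=110: #.#.#.#
r7=111: ########
r8=1000: #.......#
r9=1001: ##......##
r10=1010: #.#.....#.#
r11=1011: ####....####
r12=1100: #...#...#...#
r13=1101: ##..##..##..##
r14=1110: #.#.#.#.#.#.#.#
r15=1111: ################
r16=10000: #...............#
r17=10001: ##..............##
r18=10010: #.#.............#.#
r19=10011: ####............####
r20=10100: #...#...........#...#
r21=10101: ##..##..........##..##
r22=10110: #.#.#.#.........#.#.#.#
r23=10111: ########........########
r24=11000: #.......#.......#.......#
r25=11001: ##......##......##......##
r26=11010: #.#.....#.#.....#.#.....#.#

Answer: #
##
#.#
####
#...#
##..##
#.#.#.#
########
#.......#
##......##
#.#.....#.#
####....####
#...#...#...#
##..##..##..##
#.#.#.#.#.#.#.#
################
#...............#
##..............##
#.#.............#.#
####............####
#...#...........#...#
##..##..........##..##
#.#.#.#.........#.#.#.#
########........########
#.......#.......#.......#
##......##......##......##
#.#.....#.#.....#.#.....#.#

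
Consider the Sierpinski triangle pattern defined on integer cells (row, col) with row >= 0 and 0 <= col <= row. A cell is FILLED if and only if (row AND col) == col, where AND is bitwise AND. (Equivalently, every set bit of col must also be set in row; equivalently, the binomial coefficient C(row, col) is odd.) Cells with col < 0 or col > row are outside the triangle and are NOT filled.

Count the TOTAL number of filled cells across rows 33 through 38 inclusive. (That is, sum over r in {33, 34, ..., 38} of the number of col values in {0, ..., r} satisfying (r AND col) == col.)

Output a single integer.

Answer: 36

Derivation:
r33=100001 pc2: +4 =4
r34=100010 pc2: +4 =8
r35=100011 pc3: +8 =16
r36=100100 pc2: +4 =20
r37=100101 pc3: +8 =28
r38=100110 pc3: +8 =36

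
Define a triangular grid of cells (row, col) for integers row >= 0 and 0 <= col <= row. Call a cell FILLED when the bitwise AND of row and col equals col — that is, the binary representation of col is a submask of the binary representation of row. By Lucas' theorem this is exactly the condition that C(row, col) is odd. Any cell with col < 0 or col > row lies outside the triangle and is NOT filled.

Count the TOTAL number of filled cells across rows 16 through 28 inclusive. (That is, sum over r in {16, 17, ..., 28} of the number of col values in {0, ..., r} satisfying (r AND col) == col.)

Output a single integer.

Answer: 98

Derivation:
r16=10000 pc1: +2 =2
r17=10001 pc2: +4 =6
r18=10010 pc2: +4 =10
r19=10011 pc3: +8 =18
r20=10100 pc2: +4 =22
r21=10101 pc3: +8 =30
r22=10110 pc3: +8 =38
r23=10111 pc4: +16 =54
r24=11000 pc2: +4 =58
r25=11001 pc3: +8 =66
r26=11010 pc3: +8 =74
r27=11011 pc4: +16 =90
r28=11100 pc3: +8 =98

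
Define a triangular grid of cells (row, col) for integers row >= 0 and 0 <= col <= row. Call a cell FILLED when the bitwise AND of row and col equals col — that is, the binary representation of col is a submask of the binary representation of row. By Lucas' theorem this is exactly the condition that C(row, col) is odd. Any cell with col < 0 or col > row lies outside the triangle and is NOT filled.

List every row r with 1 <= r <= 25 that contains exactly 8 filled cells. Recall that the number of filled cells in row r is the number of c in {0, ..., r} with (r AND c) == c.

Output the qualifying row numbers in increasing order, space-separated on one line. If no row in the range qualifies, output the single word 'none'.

Row r has 2^popcount(r) filled cells, so we need popcount(r) = log2(8) = 3.
Scan r = 1..25 and keep those with exactly 3 one-bits:
r=1=1 popcount=1 -> skip
r=2=10 popcount=1 -> skip
r=3=11 popcount=2 -> skip
r=4=100 popcount=1 -> skip
r=5=101 popcount=2 -> skip
r=6=110 popcount=2 -> skip
r=7=111 popcount=3 -> KEEP
r=8=1000 popcount=1 -> skip
r=9=1001 popcount=2 -> skip
r=10=1010 popcount=2 -> skip
r=11=1011 popcount=3 -> KEEP
r=12=1100 popcount=2 -> skip
r=13=1101 popcount=3 -> KEEP
r=14=1110 popcount=3 -> KEEP
r=15=1111 popcount=4 -> skip
r=16=10000 popcount=1 -> skip
r=17=10001 popcount=2 -> skip
r=18=10010 popcount=2 -> skip
r=19=10011 popcount=3 -> KEEP
r=20=10100 popcount=2 -> skip
r=21=10101 popcount=3 -> KEEP
r=22=10110 popcount=3 -> KEEP
r=23=10111 popcount=4 -> skip
r=24=11000 popcount=2 -> skip
r=25=11001 popcount=3 -> KEEP
Kept rows: 7 11 13 14 19 21 22 25

Answer: 7 11 13 14 19 21 22 25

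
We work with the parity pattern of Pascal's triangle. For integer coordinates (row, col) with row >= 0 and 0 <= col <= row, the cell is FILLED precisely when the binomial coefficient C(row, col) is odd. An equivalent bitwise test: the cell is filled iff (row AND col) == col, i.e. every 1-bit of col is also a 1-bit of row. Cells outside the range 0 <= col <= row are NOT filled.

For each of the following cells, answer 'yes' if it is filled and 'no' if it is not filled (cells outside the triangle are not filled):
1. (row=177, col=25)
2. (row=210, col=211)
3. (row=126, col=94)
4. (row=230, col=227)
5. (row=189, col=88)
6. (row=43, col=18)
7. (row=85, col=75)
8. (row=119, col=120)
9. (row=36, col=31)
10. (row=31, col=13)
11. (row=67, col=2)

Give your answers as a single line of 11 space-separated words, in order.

Answer: no no yes no no no no no no yes yes

Derivation:
(177,25): row=0b10110001, col=0b11001, row AND col = 0b10001 = 17; 17 != 25 -> empty
(210,211): col outside [0, 210] -> not filled
(126,94): row=0b1111110, col=0b1011110, row AND col = 0b1011110 = 94; 94 == 94 -> filled
(230,227): row=0b11100110, col=0b11100011, row AND col = 0b11100010 = 226; 226 != 227 -> empty
(189,88): row=0b10111101, col=0b1011000, row AND col = 0b11000 = 24; 24 != 88 -> empty
(43,18): row=0b101011, col=0b10010, row AND col = 0b10 = 2; 2 != 18 -> empty
(85,75): row=0b1010101, col=0b1001011, row AND col = 0b1000001 = 65; 65 != 75 -> empty
(119,120): col outside [0, 119] -> not filled
(36,31): row=0b100100, col=0b11111, row AND col = 0b100 = 4; 4 != 31 -> empty
(31,13): row=0b11111, col=0b1101, row AND col = 0b1101 = 13; 13 == 13 -> filled
(67,2): row=0b1000011, col=0b10, row AND col = 0b10 = 2; 2 == 2 -> filled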